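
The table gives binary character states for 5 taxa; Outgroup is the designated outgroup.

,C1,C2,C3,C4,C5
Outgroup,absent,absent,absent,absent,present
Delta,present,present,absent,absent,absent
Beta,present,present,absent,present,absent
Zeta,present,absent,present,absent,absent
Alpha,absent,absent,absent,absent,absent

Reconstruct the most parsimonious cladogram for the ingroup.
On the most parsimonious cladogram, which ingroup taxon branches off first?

Alpha

Character polarity is set by the outgroup: the derived state is whichever differs from the outgroup's state, so for C5 the derived state is 'absent', and for the remaining characters it is 'present'.
C1: derived state 'present' in Beta, Delta, and Zeta only — synapomorphy for {Beta, Delta, Zeta}.
Only Beta and Delta show the derived state 'present' for C2, supporting them as a clade.
C3 (derived state 'present') is unique to Zeta (autapomorphy; uninformative for grouping).
C4: derived state 'present' in Beta only — an autapomorphy, so it tells us nothing about relationships among taxa.
All ingroup taxa share the derived state 'absent' for C5; it defines the ingroup but does not resolve relationships within it.
Most parsimonious ingroup topology: (((Delta,Beta),Zeta),Alpha).
Alpha is sister to the clade containing all other ingroup taxa, so it is the earliest-diverging (most basal) ingroup lineage.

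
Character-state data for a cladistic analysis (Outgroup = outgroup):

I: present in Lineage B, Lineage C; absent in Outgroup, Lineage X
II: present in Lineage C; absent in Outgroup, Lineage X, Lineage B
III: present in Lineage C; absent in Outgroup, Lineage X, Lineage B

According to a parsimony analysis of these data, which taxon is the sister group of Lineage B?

The outgroup has state 'absent' for every character, so 'present' is the derived state throughout.
Only Lineage B and Lineage C show the derived state 'present' for I, supporting them as a clade.
II: derived state 'present' in Lineage C only — an autapomorphy, so it tells us nothing about relationships among taxa.
III (derived state 'present') is unique to Lineage C (autapomorphy; uninformative for grouping).
Most parsimonious ingroup topology: ((Lineage C,Lineage B),Lineage X).
Lineage B and Lineage C form a cherry on this tree, so they are sister taxa.

Lineage C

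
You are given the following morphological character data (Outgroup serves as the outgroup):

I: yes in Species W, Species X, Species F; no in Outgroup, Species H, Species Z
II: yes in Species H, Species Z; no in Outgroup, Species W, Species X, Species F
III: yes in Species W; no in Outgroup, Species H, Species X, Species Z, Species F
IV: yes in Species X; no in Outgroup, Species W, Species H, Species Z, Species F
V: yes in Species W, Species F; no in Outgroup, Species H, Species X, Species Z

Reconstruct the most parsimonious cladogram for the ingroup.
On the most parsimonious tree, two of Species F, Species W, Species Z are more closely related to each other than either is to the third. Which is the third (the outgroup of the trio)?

Species Z

The outgroup has state 'no' for every character, so 'yes' is the derived state throughout.
Only Species F, Species W, and Species X show the derived state 'yes' for I, supporting them as a clade.
II (derived state 'yes') is shared by Species H and Species Z — a synapomorphy uniting that clade.
III: derived state 'yes' in Species W only — an autapomorphy, so it tells us nothing about relationships among taxa.
IV: derived state 'yes' in Species X only — an autapomorphy, so it tells us nothing about relationships among taxa.
Only Species F and Species W show the derived state 'yes' for V, supporting them as a clade.
Most parsimonious ingroup topology: (((Species W,Species F),Species X),(Species H,Species Z)).
Species W and Species F share a more recent common ancestor with each other than either does with Species Z, so Species Z is the least closely related of the three.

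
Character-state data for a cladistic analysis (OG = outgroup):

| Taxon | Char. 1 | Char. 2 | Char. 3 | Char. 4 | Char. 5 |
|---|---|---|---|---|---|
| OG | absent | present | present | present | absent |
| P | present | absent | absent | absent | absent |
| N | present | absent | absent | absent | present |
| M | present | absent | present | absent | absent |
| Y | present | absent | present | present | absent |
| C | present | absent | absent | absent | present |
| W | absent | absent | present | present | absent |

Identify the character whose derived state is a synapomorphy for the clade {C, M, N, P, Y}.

Character polarity is set by the outgroup: the derived state is whichever differs from the outgroup's state, so for Char. 2, Char. 3, Char. 4 the derived state is 'absent', and for the remaining characters it is 'present'.
Char. 1: derived state 'present' in C, M, N, P, and Y only — synapomorphy for {C, M, N, P, Y}.
Char. 2 (derived state 'absent') is shared by all ingroup taxa — unites the whole ingroup.
Char. 3: derived state 'absent' in C, N, and P only — synapomorphy for {C, N, P}.
Char. 4 (derived state 'absent') is shared by C, M, N, and P — a synapomorphy uniting that clade.
Char. 5: derived state 'present' in C and N only — synapomorphy for {C, N}.
Most parsimonious ingroup topology: ((((P,(N,C)),M),Y),W).
The clade {C, M, N, P, Y} is supported by Char. 1: its derived state 'present' occurs in exactly those taxa and in no other taxon (including the outgroup).

Char. 1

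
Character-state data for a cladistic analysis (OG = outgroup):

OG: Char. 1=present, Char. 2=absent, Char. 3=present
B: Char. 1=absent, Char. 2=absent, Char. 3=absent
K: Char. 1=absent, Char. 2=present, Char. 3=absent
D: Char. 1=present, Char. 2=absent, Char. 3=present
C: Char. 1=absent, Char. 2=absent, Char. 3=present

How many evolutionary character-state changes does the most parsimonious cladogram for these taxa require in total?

3

Character polarity is set by the outgroup: the derived state is whichever differs from the outgroup's state, so for Char. 1, Char. 3 the derived state is 'absent', and for the remaining characters it is 'present'.
Char. 1: derived state 'absent' in B, C, and K only — synapomorphy for {B, C, K}.
Char. 2 (derived state 'present') is unique to K (autapomorphy; uninformative for grouping).
Only B and K show the derived state 'absent' for Char. 3, supporting them as a clade.
Most parsimonious ingroup topology: (((B,K),C),D).
Changes per character on this tree: Char. 1: 1; Char. 2: 1; Char. 3: 1.
Total = 3.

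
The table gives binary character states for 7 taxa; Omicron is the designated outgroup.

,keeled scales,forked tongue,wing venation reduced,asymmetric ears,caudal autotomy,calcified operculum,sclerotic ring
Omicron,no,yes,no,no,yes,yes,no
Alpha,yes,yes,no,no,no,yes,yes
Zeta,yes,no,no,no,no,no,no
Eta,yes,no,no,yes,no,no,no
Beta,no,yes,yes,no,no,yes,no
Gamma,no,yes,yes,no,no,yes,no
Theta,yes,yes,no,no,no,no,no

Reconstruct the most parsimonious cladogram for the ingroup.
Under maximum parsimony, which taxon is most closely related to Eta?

Character polarity is set by the outgroup: the derived state is whichever differs from the outgroup's state, so for forked tongue, caudal autotomy, calcified operculum the derived state is 'no', and for the remaining characters it is 'yes'.
keeled scales (derived state 'yes') is shared by Alpha, Eta, Theta, and Zeta — a synapomorphy uniting that clade.
Only Eta and Zeta show the derived state 'no' for forked tongue, supporting them as a clade.
wing venation reduced (derived state 'yes') is shared by Beta and Gamma — a synapomorphy uniting that clade.
asymmetric ears (derived state 'yes') is unique to Eta (autapomorphy; uninformative for grouping).
caudal autotomy (derived state 'no') is shared by all ingroup taxa — unites the whole ingroup.
calcified operculum (derived state 'no') is shared by Eta, Theta, and Zeta — a synapomorphy uniting that clade.
sclerotic ring (derived state 'yes') is unique to Alpha (autapomorphy; uninformative for grouping).
Most parsimonious ingroup topology: ((Alpha,((Zeta,Eta),Theta)),(Beta,Gamma)).
Eta and Zeta form a cherry on this tree, so they are sister taxa.

Zeta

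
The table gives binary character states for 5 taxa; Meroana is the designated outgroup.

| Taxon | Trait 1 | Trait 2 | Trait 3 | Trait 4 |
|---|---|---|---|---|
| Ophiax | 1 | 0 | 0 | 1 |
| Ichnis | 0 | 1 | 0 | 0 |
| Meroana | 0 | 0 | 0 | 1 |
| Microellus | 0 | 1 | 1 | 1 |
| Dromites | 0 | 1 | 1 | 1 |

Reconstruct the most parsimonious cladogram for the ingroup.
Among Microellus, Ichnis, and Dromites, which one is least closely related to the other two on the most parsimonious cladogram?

Character polarity is set by the outgroup: the derived state is whichever differs from the outgroup's state, so for Trait 4 the derived state is '0', and for the remaining characters it is '1'.
Trait 1: derived state '1' in Ophiax only — an autapomorphy, so it tells us nothing about relationships among taxa.
Trait 2 (derived state '1') is shared by Dromites, Ichnis, and Microellus — a synapomorphy uniting that clade.
Trait 3 (derived state '1') is shared by Dromites and Microellus — a synapomorphy uniting that clade.
Trait 4: derived state '0' in Ichnis only — an autapomorphy, so it tells us nothing about relationships among taxa.
Most parsimonious ingroup topology: ((Ichnis,(Dromites,Microellus)),Ophiax).
Microellus and Dromites share a more recent common ancestor with each other than either does with Ichnis, so Ichnis is the least closely related of the three.

Ichnis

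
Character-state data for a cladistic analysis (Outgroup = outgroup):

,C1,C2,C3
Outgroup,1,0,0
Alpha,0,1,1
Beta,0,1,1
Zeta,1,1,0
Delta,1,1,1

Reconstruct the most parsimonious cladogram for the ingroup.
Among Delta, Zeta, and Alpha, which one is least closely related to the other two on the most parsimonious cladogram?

Character polarity is set by the outgroup: the derived state is whichever differs from the outgroup's state, so for C1 the derived state is '0', and for the remaining characters it is '1'.
C1: derived state '0' in Alpha and Beta only — synapomorphy for {Alpha, Beta}.
All ingroup taxa share the derived state '1' for C2; it defines the ingroup but does not resolve relationships within it.
Only Alpha, Beta, and Delta show the derived state '1' for C3, supporting them as a clade.
Most parsimonious ingroup topology: (((Alpha,Beta),Delta),Zeta).
Delta and Alpha share a more recent common ancestor with each other than either does with Zeta, so Zeta is the least closely related of the three.

Zeta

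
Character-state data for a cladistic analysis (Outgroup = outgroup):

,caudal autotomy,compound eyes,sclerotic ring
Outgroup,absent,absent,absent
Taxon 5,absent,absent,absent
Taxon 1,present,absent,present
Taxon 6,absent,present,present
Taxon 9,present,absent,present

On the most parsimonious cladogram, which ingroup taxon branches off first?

The outgroup has state 'absent' for every character, so 'present' is the derived state throughout.
caudal autotomy: derived state 'present' in Taxon 1 and Taxon 9 only — synapomorphy for {Taxon 1, Taxon 9}.
compound eyes (derived state 'present') is unique to Taxon 6 (autapomorphy; uninformative for grouping).
sclerotic ring (derived state 'present') is shared by Taxon 1, Taxon 6, and Taxon 9 — a synapomorphy uniting that clade.
Most parsimonious ingroup topology: (Taxon 5,((Taxon 1,Taxon 9),Taxon 6)).
Taxon 5 is sister to the clade containing all other ingroup taxa, so it is the earliest-diverging (most basal) ingroup lineage.

Taxon 5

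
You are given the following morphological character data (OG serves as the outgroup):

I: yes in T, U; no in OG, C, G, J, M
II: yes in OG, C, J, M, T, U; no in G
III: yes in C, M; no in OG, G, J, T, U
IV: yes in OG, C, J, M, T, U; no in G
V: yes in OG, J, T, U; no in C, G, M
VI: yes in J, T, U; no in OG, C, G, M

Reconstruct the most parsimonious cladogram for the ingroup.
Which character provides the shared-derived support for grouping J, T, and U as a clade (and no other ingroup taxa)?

Character polarity is set by the outgroup: the derived state is whichever differs from the outgroup's state, so for II, IV, V the derived state is 'no', and for the remaining characters it is 'yes'.
Only T and U show the derived state 'yes' for I, supporting them as a clade.
II (derived state 'no') is unique to G (autapomorphy; uninformative for grouping).
III: derived state 'yes' in C and M only — synapomorphy for {C, M}.
IV (derived state 'no') is unique to G (autapomorphy; uninformative for grouping).
V: derived state 'no' in C, G, and M only — synapomorphy for {C, G, M}.
VI (derived state 'yes') is shared by J, T, and U — a synapomorphy uniting that clade.
Most parsimonious ingroup topology: (((C,M),G),(J,(T,U))).
The clade {J, T, U} is supported by VI: its derived state 'yes' occurs in exactly those taxa and in no other taxon (including the outgroup).

VI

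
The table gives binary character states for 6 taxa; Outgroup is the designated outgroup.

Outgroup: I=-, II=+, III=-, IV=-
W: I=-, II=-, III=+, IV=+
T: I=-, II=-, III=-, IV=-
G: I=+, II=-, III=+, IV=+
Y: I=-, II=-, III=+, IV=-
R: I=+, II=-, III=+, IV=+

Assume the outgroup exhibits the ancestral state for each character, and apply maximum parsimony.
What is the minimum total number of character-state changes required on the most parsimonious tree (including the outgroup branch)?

4

Character polarity is set by the outgroup: the derived state is whichever differs from the outgroup's state, so for II the derived state is '-', and for the remaining characters it is '+'.
Only G and R show the derived state '+' for I, supporting them as a clade.
All ingroup taxa share the derived state '-' for II; it defines the ingroup but does not resolve relationships within it.
III (derived state '+') is shared by G, R, W, and Y — a synapomorphy uniting that clade.
Only G, R, and W show the derived state '+' for IV, supporting them as a clade.
Most parsimonious ingroup topology: (((W,(G,R)),Y),T).
Changes per character on this tree: I: 1; II: 1; III: 1; IV: 1.
Total = 4.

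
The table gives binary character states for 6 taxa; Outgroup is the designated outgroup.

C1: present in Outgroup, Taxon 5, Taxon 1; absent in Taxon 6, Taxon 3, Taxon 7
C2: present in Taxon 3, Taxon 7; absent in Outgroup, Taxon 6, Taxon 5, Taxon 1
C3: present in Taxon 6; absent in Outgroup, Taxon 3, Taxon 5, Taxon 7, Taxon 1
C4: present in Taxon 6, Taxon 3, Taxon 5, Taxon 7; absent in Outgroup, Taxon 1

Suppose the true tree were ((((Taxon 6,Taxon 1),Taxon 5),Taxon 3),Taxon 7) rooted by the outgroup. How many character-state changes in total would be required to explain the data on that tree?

8

Map each character onto ((((Taxon 6,Taxon 1),Taxon 5),Taxon 3),Taxon 7) (rooted by Outgroup) and count the minimum state changes it requires (Fitch parsimony):
C1: 3; C2: 2; C3: 1; C4: 2.
Total tree length = 8.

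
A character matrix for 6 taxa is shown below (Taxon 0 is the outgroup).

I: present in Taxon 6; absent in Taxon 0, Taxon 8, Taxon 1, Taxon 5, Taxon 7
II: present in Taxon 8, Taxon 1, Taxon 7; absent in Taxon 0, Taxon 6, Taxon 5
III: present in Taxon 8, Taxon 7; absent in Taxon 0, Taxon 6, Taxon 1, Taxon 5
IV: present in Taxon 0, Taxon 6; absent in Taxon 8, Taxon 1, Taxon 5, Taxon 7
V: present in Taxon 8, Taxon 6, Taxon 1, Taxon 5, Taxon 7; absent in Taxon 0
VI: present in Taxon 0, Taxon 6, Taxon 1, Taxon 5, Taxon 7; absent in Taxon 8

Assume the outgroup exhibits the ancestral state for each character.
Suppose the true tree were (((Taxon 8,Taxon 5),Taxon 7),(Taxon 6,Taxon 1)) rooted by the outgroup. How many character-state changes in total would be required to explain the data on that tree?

Map each character onto (((Taxon 8,Taxon 5),Taxon 7),(Taxon 6,Taxon 1)) (rooted by Taxon 0) and count the minimum state changes it requires (Fitch parsimony):
I: 1; II: 3; III: 2; IV: 2; V: 1; VI: 1.
Total tree length = 10.

10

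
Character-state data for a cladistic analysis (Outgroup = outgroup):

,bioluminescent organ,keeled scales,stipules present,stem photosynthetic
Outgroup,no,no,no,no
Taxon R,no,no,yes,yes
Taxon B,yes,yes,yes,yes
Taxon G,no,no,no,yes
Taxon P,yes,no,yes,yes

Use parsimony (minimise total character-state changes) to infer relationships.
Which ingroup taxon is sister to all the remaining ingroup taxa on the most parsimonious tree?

Taxon G

The outgroup has state 'no' for every character, so 'yes' is the derived state throughout.
Only Taxon B and Taxon P show the derived state 'yes' for bioluminescent organ, supporting them as a clade.
keeled scales (derived state 'yes') is unique to Taxon B (autapomorphy; uninformative for grouping).
stipules present: derived state 'yes' in Taxon B, Taxon P, and Taxon R only — synapomorphy for {Taxon B, Taxon P, Taxon R}.
stem photosynthetic (derived state 'yes') is shared by all ingroup taxa — unites the whole ingroup.
Most parsimonious ingroup topology: ((Taxon R,(Taxon B,Taxon P)),Taxon G).
Taxon G is sister to the clade containing all other ingroup taxa, so it is the earliest-diverging (most basal) ingroup lineage.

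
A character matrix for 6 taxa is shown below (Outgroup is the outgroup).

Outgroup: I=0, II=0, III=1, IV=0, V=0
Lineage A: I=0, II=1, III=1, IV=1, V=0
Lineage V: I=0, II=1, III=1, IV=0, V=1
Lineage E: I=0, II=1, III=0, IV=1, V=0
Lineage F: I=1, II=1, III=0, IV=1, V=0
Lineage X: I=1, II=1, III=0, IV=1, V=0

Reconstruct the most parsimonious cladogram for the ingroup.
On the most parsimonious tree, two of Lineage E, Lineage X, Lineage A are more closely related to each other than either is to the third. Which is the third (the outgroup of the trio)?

Lineage A

Character polarity is set by the outgroup: the derived state is whichever differs from the outgroup's state, so for III the derived state is '0', and for the remaining characters it is '1'.
I (derived state '1') is shared by Lineage F and Lineage X — a synapomorphy uniting that clade.
All ingroup taxa share the derived state '1' for II; it defines the ingroup but does not resolve relationships within it.
III: derived state '0' in Lineage E, Lineage F, and Lineage X only — synapomorphy for {Lineage E, Lineage F, Lineage X}.
Only Lineage A, Lineage E, Lineage F, and Lineage X show the derived state '1' for IV, supporting them as a clade.
V (derived state '1') is unique to Lineage V (autapomorphy; uninformative for grouping).
Most parsimonious ingroup topology: ((Lineage A,(Lineage E,(Lineage F,Lineage X))),Lineage V).
Lineage E and Lineage X share a more recent common ancestor with each other than either does with Lineage A, so Lineage A is the least closely related of the three.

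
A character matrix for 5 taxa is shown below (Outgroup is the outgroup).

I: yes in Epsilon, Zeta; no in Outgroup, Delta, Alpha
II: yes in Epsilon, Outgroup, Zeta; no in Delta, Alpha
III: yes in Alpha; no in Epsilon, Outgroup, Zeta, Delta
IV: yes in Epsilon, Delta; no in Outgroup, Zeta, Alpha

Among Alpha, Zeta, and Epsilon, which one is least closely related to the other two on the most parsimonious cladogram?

Alpha

Character polarity is set by the outgroup: the derived state is whichever differs from the outgroup's state, so for II the derived state is 'no', and for the remaining characters it is 'yes'.
Only Epsilon and Zeta show the derived state 'yes' for I, supporting them as a clade.
II: derived state 'no' in Alpha and Delta only — synapomorphy for {Alpha, Delta}.
III (derived state 'yes') is unique to Alpha (autapomorphy; uninformative for grouping).
IV (state 'yes') occurs in Delta and Epsilon but conflicts with the nesting implied by the other characters — most parsimoniously interpreted as homoplasy.
Most parsimonious ingroup topology: ((Delta,Alpha),(Zeta,Epsilon)).
Zeta and Epsilon share a more recent common ancestor with each other than either does with Alpha, so Alpha is the least closely related of the three.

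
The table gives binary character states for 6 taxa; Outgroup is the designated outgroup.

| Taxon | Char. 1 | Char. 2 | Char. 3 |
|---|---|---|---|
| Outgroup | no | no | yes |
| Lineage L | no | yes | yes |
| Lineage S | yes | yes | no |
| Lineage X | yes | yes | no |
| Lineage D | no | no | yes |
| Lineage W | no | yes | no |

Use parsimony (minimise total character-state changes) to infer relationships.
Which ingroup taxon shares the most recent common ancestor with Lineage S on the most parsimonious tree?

Lineage X

Character polarity is set by the outgroup: the derived state is whichever differs from the outgroup's state, so for Char. 3 the derived state is 'no', and for the remaining characters it is 'yes'.
Char. 1: derived state 'yes' in Lineage S and Lineage X only — synapomorphy for {Lineage S, Lineage X}.
Char. 2: derived state 'yes' in Lineage L, Lineage S, Lineage W, and Lineage X only — synapomorphy for {Lineage L, Lineage S, Lineage W, Lineage X}.
Char. 3: derived state 'no' in Lineage S, Lineage W, and Lineage X only — synapomorphy for {Lineage S, Lineage W, Lineage X}.
Most parsimonious ingroup topology: ((Lineage L,((Lineage S,Lineage X),Lineage W)),Lineage D).
Lineage S and Lineage X form a cherry on this tree, so they are sister taxa.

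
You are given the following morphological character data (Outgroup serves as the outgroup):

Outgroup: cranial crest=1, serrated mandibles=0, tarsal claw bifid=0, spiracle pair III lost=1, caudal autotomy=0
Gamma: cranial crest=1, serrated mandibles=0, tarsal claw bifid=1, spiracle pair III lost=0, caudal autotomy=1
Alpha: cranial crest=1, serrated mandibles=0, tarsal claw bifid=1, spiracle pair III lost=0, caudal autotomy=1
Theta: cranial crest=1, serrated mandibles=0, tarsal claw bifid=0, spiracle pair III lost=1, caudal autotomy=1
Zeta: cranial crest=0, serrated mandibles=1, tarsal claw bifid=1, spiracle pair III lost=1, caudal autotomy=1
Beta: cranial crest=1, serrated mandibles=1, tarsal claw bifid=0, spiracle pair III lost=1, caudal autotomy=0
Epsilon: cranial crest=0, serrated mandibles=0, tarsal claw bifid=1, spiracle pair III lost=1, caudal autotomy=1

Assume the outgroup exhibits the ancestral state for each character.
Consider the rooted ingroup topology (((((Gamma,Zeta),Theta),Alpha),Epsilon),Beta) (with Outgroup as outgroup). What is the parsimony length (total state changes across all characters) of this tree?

9

Map each character onto (((((Gamma,Zeta),Theta),Alpha),Epsilon),Beta) (rooted by Outgroup) and count the minimum state changes it requires (Fitch parsimony):
cranial crest: 2; serrated mandibles: 2; tarsal claw bifid: 2; spiracle pair III lost: 2; caudal autotomy: 1.
Total tree length = 9.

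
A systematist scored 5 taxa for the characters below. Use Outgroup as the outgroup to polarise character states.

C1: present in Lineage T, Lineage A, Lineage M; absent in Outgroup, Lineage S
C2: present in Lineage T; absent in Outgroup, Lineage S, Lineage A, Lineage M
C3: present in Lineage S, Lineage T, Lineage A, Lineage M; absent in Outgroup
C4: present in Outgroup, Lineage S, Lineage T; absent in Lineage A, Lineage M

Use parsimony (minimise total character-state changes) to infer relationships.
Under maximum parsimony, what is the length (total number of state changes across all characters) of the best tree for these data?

Character polarity is set by the outgroup: the derived state is whichever differs from the outgroup's state, so for C4 the derived state is 'absent', and for the remaining characters it is 'present'.
C1: derived state 'present' in Lineage A, Lineage M, and Lineage T only — synapomorphy for {Lineage A, Lineage M, Lineage T}.
C2: derived state 'present' in Lineage T only — an autapomorphy, so it tells us nothing about relationships among taxa.
C3 (derived state 'present') is shared by all ingroup taxa — unites the whole ingroup.
C4: derived state 'absent' in Lineage A and Lineage M only — synapomorphy for {Lineage A, Lineage M}.
Most parsimonious ingroup topology: (Lineage S,(Lineage T,(Lineage A,Lineage M))).
Changes per character on this tree: C1: 1; C2: 1; C3: 1; C4: 1.
Total = 4.

4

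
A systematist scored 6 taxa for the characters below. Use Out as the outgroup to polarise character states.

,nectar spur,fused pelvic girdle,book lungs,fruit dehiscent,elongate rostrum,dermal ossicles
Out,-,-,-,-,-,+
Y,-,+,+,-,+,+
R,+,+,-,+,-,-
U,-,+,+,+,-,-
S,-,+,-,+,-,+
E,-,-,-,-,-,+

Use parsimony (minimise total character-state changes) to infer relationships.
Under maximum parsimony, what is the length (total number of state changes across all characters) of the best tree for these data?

Character polarity is set by the outgroup: the derived state is whichever differs from the outgroup's state, so for dermal ossicles the derived state is '-', and for the remaining characters it is '+'.
nectar spur: derived state '+' in R only — an autapomorphy, so it tells us nothing about relationships among taxa.
fused pelvic girdle (derived state '+') is shared by R, S, U, and Y — a synapomorphy uniting that clade.
book lungs (state '+') occurs in U and Y but conflicts with the nesting implied by the other characters — most parsimoniously interpreted as homoplasy.
fruit dehiscent: derived state '+' in R, S, and U only — synapomorphy for {R, S, U}.
elongate rostrum: derived state '+' in Y only — an autapomorphy, so it tells us nothing about relationships among taxa.
dermal ossicles: derived state '-' in R and U only — synapomorphy for {R, U}.
Most parsimonious ingroup topology: ((Y,((R,U),S)),E).
Changes per character on this tree: nectar spur: 1; fused pelvic girdle: 1; book lungs: 2; fruit dehiscent: 1; elongate rostrum: 1; dermal ossicles: 1.
Total = 7.

7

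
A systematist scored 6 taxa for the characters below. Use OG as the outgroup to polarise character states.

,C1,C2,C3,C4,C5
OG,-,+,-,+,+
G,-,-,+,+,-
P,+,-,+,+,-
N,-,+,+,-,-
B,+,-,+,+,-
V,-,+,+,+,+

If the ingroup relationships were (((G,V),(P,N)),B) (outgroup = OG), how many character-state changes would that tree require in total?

9

Map each character onto (((G,V),(P,N)),B) (rooted by OG) and count the minimum state changes it requires (Fitch parsimony):
C1: 2; C2: 3; C3: 1; C4: 1; C5: 2.
Total tree length = 9.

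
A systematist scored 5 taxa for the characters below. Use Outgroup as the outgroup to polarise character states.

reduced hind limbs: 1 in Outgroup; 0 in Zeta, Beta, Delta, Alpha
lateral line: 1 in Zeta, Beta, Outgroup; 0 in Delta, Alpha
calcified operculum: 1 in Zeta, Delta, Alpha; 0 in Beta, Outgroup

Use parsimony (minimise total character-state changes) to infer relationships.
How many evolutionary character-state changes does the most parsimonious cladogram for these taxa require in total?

3

Character polarity is set by the outgroup: the derived state is whichever differs from the outgroup's state, so for reduced hind limbs, lateral line the derived state is '0', and for the remaining characters it is '1'.
reduced hind limbs (derived state '0') is shared by all ingroup taxa — unites the whole ingroup.
Only Alpha and Delta show the derived state '0' for lateral line, supporting them as a clade.
Only Alpha, Delta, and Zeta show the derived state '1' for calcified operculum, supporting them as a clade.
Most parsimonious ingroup topology: ((Zeta,(Delta,Alpha)),Beta).
Changes per character on this tree: reduced hind limbs: 1; lateral line: 1; calcified operculum: 1.
Total = 3.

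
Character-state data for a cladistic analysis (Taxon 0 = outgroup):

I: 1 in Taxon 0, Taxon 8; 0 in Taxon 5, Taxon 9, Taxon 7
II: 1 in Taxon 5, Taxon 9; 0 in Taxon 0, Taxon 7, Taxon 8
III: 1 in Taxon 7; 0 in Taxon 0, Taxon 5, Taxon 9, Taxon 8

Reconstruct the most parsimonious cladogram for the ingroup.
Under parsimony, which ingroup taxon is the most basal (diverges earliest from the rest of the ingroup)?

Taxon 8

Character polarity is set by the outgroup: the derived state is whichever differs from the outgroup's state, so for I the derived state is '0', and for the remaining characters it is '1'.
I: derived state '0' in Taxon 5, Taxon 7, and Taxon 9 only — synapomorphy for {Taxon 5, Taxon 7, Taxon 9}.
II: derived state '1' in Taxon 5 and Taxon 9 only — synapomorphy for {Taxon 5, Taxon 9}.
III: derived state '1' in Taxon 7 only — an autapomorphy, so it tells us nothing about relationships among taxa.
Most parsimonious ingroup topology: (((Taxon 9,Taxon 5),Taxon 7),Taxon 8).
Taxon 8 is sister to the clade containing all other ingroup taxa, so it is the earliest-diverging (most basal) ingroup lineage.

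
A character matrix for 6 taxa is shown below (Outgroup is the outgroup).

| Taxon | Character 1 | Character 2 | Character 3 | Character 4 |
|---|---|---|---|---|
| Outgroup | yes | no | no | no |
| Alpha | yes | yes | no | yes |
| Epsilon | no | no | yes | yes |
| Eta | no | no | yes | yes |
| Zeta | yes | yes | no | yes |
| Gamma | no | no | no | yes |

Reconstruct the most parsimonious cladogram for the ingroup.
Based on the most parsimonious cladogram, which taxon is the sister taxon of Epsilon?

Eta

Character polarity is set by the outgroup: the derived state is whichever differs from the outgroup's state, so for Character 1 the derived state is 'no', and for the remaining characters it is 'yes'.
Only Epsilon, Eta, and Gamma show the derived state 'no' for Character 1, supporting them as a clade.
Only Alpha and Zeta show the derived state 'yes' for Character 2, supporting them as a clade.
Only Epsilon and Eta show the derived state 'yes' for Character 3, supporting them as a clade.
Character 4 (derived state 'yes') is shared by all ingroup taxa — unites the whole ingroup.
Most parsimonious ingroup topology: ((Alpha,Zeta),((Epsilon,Eta),Gamma)).
Epsilon and Eta form a cherry on this tree, so they are sister taxa.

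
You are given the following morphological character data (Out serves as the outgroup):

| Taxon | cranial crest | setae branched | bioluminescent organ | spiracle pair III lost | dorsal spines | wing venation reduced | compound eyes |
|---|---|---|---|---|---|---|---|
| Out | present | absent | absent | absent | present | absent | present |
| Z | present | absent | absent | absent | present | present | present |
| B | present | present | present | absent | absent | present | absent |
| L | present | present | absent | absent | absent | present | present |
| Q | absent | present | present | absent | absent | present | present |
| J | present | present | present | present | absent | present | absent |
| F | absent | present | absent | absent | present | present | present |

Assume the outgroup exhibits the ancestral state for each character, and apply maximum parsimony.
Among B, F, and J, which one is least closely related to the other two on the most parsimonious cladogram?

Character polarity is set by the outgroup: the derived state is whichever differs from the outgroup's state, so for cranial crest, dorsal spines, compound eyes the derived state is 'absent', and for the remaining characters it is 'present'.
cranial crest (state 'absent') occurs in F and Q but conflicts with the nesting implied by the other characters — most parsimoniously interpreted as homoplasy.
setae branched: derived state 'present' in B, F, J, L, and Q only — synapomorphy for {B, F, J, L, Q}.
bioluminescent organ: derived state 'present' in B, J, and Q only — synapomorphy for {B, J, Q}.
spiracle pair III lost (derived state 'present') is unique to J (autapomorphy; uninformative for grouping).
dorsal spines: derived state 'absent' in B, J, L, and Q only — synapomorphy for {B, J, L, Q}.
All ingroup taxa share the derived state 'present' for wing venation reduced; it defines the ingroup but does not resolve relationships within it.
Only B and J show the derived state 'absent' for compound eyes, supporting them as a clade.
Most parsimonious ingroup topology: (Z,((((B,J),Q),L),F)).
J and B share a more recent common ancestor with each other than either does with F, so F is the least closely related of the three.

F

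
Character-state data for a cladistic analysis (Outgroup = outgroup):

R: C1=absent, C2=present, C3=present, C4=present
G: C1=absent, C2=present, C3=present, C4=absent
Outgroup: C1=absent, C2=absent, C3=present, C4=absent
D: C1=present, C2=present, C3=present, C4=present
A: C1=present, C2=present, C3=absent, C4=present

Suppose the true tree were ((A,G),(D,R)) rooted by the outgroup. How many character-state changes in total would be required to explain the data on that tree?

6

Map each character onto ((A,G),(D,R)) (rooted by Outgroup) and count the minimum state changes it requires (Fitch parsimony):
C1: 2; C2: 1; C3: 1; C4: 2.
Total tree length = 6.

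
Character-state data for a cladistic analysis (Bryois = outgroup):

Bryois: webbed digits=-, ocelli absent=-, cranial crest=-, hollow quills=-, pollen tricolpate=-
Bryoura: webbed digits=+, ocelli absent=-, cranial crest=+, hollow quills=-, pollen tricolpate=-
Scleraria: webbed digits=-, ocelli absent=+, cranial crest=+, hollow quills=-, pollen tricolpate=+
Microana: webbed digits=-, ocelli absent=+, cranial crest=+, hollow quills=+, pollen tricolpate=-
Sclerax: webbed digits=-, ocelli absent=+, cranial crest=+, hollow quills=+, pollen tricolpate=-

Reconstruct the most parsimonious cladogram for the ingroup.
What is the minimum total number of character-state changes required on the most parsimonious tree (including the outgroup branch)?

5

The outgroup has state '-' for every character, so '+' is the derived state throughout.
webbed digits: derived state '+' in Bryoura only — an autapomorphy, so it tells us nothing about relationships among taxa.
Only Microana, Scleraria, and Sclerax show the derived state '+' for ocelli absent, supporting them as a clade.
cranial crest (derived state '+') is shared by all ingroup taxa — unites the whole ingroup.
hollow quills (derived state '+') is shared by Microana and Sclerax — a synapomorphy uniting that clade.
pollen tricolpate: derived state '+' in Scleraria only — an autapomorphy, so it tells us nothing about relationships among taxa.
Most parsimonious ingroup topology: (Bryoura,(Scleraria,(Microana,Sclerax))).
Changes per character on this tree: webbed digits: 1; ocelli absent: 1; cranial crest: 1; hollow quills: 1; pollen tricolpate: 1.
Total = 5.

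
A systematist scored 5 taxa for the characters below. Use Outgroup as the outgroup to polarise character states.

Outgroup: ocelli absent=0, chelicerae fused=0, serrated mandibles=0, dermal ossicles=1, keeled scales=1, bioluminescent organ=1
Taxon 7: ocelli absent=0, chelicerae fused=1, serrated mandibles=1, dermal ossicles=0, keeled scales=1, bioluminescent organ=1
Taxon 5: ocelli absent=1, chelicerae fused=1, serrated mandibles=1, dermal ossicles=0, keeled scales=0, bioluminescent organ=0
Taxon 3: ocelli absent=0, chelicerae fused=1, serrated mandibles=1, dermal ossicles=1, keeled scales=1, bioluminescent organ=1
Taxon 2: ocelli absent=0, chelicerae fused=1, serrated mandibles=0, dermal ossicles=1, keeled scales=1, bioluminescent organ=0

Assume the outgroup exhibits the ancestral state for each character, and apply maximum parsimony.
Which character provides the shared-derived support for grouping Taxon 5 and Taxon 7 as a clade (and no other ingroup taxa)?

dermal ossicles

Character polarity is set by the outgroup: the derived state is whichever differs from the outgroup's state, so for dermal ossicles, keeled scales, bioluminescent organ the derived state is '0', and for the remaining characters it is '1'.
ocelli absent: derived state '1' in Taxon 5 only — an autapomorphy, so it tells us nothing about relationships among taxa.
chelicerae fused (derived state '1') is shared by all ingroup taxa — unites the whole ingroup.
Only Taxon 3, Taxon 5, and Taxon 7 show the derived state '1' for serrated mandibles, supporting them as a clade.
Only Taxon 5 and Taxon 7 show the derived state '0' for dermal ossicles, supporting them as a clade.
keeled scales (derived state '0') is unique to Taxon 5 (autapomorphy; uninformative for grouping).
bioluminescent organ (state '0') occurs in Taxon 2 and Taxon 5 but conflicts with the nesting implied by the other characters — most parsimoniously interpreted as homoplasy.
Most parsimonious ingroup topology: (((Taxon 7,Taxon 5),Taxon 3),Taxon 2).
The clade {Taxon 5, Taxon 7} is supported by dermal ossicles: its derived state '0' occurs in exactly those taxa and in no other taxon (including the outgroup).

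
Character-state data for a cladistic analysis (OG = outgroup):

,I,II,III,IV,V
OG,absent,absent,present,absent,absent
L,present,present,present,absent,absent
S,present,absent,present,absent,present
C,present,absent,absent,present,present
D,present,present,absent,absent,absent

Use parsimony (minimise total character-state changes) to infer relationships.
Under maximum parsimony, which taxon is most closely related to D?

Character polarity is set by the outgroup: the derived state is whichever differs from the outgroup's state, so for III the derived state is 'absent', and for the remaining characters it is 'present'.
I (derived state 'present') is shared by all ingroup taxa — unites the whole ingroup.
II (derived state 'present') is shared by D and L — a synapomorphy uniting that clade.
III (state 'absent') occurs in C and D but conflicts with the nesting implied by the other characters — most parsimoniously interpreted as homoplasy.
IV (derived state 'present') is unique to C (autapomorphy; uninformative for grouping).
Only C and S show the derived state 'present' for V, supporting them as a clade.
Most parsimonious ingroup topology: ((L,D),(S,C)).
D and L form a cherry on this tree, so they are sister taxa.

L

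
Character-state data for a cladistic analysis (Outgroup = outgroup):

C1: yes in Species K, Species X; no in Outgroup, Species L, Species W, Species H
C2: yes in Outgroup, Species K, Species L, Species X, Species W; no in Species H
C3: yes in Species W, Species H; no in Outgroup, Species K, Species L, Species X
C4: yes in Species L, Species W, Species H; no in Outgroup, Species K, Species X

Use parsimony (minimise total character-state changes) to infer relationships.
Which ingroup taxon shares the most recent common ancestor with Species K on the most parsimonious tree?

Character polarity is set by the outgroup: the derived state is whichever differs from the outgroup's state, so for C2 the derived state is 'no', and for the remaining characters it is 'yes'.
C1: derived state 'yes' in Species K and Species X only — synapomorphy for {Species K, Species X}.
C2 (derived state 'no') is unique to Species H (autapomorphy; uninformative for grouping).
Only Species H and Species W show the derived state 'yes' for C3, supporting them as a clade.
Only Species H, Species L, and Species W show the derived state 'yes' for C4, supporting them as a clade.
Most parsimonious ingroup topology: ((Species K,Species X),(Species L,(Species W,Species H))).
Species K and Species X form a cherry on this tree, so they are sister taxa.

Species X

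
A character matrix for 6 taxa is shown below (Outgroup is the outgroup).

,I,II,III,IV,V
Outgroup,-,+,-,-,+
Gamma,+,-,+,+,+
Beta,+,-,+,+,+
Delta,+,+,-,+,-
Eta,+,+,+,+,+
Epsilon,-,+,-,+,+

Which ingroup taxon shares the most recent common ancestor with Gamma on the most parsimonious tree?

Character polarity is set by the outgroup: the derived state is whichever differs from the outgroup's state, so for II, V the derived state is '-', and for the remaining characters it is '+'.
Only Beta, Delta, Eta, and Gamma show the derived state '+' for I, supporting them as a clade.
II: derived state '-' in Beta and Gamma only — synapomorphy for {Beta, Gamma}.
Only Beta, Eta, and Gamma show the derived state '+' for III, supporting them as a clade.
All ingroup taxa share the derived state '+' for IV; it defines the ingroup but does not resolve relationships within it.
V: derived state '-' in Delta only — an autapomorphy, so it tells us nothing about relationships among taxa.
Most parsimonious ingroup topology: ((((Gamma,Beta),Eta),Delta),Epsilon).
Gamma and Beta form a cherry on this tree, so they are sister taxa.

Beta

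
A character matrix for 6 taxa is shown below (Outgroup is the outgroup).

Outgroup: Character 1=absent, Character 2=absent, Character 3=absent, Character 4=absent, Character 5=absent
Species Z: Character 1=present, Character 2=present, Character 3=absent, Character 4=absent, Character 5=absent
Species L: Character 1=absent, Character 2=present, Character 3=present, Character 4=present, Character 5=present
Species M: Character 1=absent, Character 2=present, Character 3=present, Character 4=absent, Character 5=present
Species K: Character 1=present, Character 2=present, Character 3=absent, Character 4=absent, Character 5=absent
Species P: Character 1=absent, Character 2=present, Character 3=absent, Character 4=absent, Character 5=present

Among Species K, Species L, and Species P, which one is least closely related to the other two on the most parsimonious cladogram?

The outgroup has state 'absent' for every character, so 'present' is the derived state throughout.
Character 1 (derived state 'present') is shared by Species K and Species Z — a synapomorphy uniting that clade.
All ingroup taxa share the derived state 'present' for Character 2; it defines the ingroup but does not resolve relationships within it.
Character 3: derived state 'present' in Species L and Species M only — synapomorphy for {Species L, Species M}.
Character 4: derived state 'present' in Species L only — an autapomorphy, so it tells us nothing about relationships among taxa.
Character 5: derived state 'present' in Species L, Species M, and Species P only — synapomorphy for {Species L, Species M, Species P}.
Most parsimonious ingroup topology: ((Species Z,Species K),((Species L,Species M),Species P)).
Species L and Species P share a more recent common ancestor with each other than either does with Species K, so Species K is the least closely related of the three.

Species K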